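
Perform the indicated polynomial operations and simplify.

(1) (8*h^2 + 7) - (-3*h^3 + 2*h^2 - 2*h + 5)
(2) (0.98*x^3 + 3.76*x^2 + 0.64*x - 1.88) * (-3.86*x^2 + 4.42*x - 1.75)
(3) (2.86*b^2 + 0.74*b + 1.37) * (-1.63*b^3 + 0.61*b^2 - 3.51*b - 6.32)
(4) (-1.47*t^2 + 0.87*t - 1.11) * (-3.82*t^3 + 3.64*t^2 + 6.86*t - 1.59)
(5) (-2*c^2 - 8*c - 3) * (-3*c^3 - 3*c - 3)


(1) = 3*h^3 + 6*h^2 + 2*h + 2
(2) = -3.7828*x^5 - 10.182*x^4 + 12.4338*x^3 + 3.5056*x^2 - 9.4296*x + 3.29
(3) = -4.6618*b^5 + 0.5384*b^4 - 11.8203*b^3 - 19.8369*b^2 - 9.4855*b - 8.6584
(4) = 5.6154*t^5 - 8.6742*t^4 - 2.6772*t^3 + 4.2651*t^2 - 8.9979*t + 1.7649
(5) = 6*c^5 + 24*c^4 + 15*c^3 + 30*c^2 + 33*c + 9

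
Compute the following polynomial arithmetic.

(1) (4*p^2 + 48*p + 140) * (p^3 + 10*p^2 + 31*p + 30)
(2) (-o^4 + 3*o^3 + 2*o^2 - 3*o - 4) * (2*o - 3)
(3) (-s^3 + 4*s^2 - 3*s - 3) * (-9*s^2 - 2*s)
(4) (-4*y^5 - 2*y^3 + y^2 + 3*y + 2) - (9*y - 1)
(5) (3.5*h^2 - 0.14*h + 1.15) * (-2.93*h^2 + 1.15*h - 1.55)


(1) = 4*p^5 + 88*p^4 + 744*p^3 + 3008*p^2 + 5780*p + 4200
(2) = -2*o^5 + 9*o^4 - 5*o^3 - 12*o^2 + o + 12
(3) = 9*s^5 - 34*s^4 + 19*s^3 + 33*s^2 + 6*s
(4) = -4*y^5 - 2*y^3 + y^2 - 6*y + 3
(5) = -10.255*h^4 + 4.4352*h^3 - 8.9555*h^2 + 1.5395*h - 1.7825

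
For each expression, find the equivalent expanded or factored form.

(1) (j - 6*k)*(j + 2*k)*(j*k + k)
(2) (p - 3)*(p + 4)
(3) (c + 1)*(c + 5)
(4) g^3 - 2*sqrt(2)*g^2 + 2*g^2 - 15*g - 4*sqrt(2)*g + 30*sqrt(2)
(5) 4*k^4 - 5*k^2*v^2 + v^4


(1) = j^3*k - 4*j^2*k^2 + j^2*k - 12*j*k^3 - 4*j*k^2 - 12*k^3
(2) = p^2 + p - 12
(3) = c^2 + 6*c + 5
(4) = (g - 3)*(g + 5)*(g - 2*sqrt(2))
(5) = (-2*k + v)*(-k + v)*(k + v)*(2*k + v)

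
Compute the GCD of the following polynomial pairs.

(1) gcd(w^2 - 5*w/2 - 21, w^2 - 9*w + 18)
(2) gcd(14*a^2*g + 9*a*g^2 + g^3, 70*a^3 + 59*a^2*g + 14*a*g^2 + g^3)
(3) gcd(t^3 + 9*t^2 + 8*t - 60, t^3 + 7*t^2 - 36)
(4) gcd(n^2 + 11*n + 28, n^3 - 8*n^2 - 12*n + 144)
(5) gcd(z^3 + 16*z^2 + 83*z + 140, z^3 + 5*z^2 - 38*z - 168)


(1) = w - 6
(2) = gcd(g*(2*a + g)*(7*a + g), (2*a + g)*(5*a + g)*(7*a + g)) = 14*a^2 + 9*a*g + g^2
(3) = t^2 + 4*t - 12
(4) = gcd((n + 4)*(n + 7), (n - 6)^2*(n + 4)) = n + 4
(5) = gcd((z + 4)*(z + 5)*(z + 7), (z - 6)*(z + 4)*(z + 7)) = z^2 + 11*z + 28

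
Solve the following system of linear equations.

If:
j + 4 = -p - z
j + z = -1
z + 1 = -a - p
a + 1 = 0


Then:
a = -1
j = -4
p = -3
z = 3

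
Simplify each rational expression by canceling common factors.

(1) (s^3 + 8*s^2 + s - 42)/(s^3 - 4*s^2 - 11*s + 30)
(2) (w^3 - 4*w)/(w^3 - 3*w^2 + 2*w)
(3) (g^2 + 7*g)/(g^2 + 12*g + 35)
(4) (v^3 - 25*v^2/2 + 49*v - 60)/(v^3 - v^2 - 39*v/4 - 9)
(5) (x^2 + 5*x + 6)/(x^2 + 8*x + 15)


(1) = (s + 7)/(s - 5)
(2) = (w + 2)/(w - 1)
(3) = g/(g + 5)
(4) = (4*v^2 - 34*v + 60)/(4*v^2 + 12*v + 9)
(5) = (x + 2)/(x + 5)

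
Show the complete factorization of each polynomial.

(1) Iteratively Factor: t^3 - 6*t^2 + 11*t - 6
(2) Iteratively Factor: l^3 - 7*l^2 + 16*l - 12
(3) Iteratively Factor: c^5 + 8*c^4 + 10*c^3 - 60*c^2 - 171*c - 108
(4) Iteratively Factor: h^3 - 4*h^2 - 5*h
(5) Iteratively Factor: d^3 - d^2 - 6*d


(1) = (t - 1)*(t^2 - 5*t + 6) = (t - 3)*(t - 1)*(t - 2)
(2) = (l - 2)*(l^2 - 5*l + 6) = (l - 3)*(l - 2)*(l - 2)
(3) = (c - 3)*(c^4 + 11*c^3 + 43*c^2 + 69*c + 36) = (c - 3)*(c + 1)*(c^3 + 10*c^2 + 33*c + 36) = (c - 3)*(c + 1)*(c + 3)*(c^2 + 7*c + 12) = (c - 3)*(c + 1)*(c + 3)*(c + 4)*(c + 3)
(4) = (h - 5)*(h^2 + h) = (h - 5)*(h + 1)*(h)
(5) = (d - 3)*(d^2 + 2*d) = d*(d - 3)*(d + 2)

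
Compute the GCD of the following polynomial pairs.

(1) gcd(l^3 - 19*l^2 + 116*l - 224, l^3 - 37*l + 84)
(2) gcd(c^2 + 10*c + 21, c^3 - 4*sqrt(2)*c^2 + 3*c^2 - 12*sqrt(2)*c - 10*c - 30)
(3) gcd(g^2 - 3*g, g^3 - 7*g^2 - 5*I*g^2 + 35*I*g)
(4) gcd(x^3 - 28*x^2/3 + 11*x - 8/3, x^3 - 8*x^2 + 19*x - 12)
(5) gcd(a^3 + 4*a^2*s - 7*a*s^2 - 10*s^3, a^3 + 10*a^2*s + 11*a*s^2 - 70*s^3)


(1) = l - 4
(2) = c + 3
(3) = gcd(g*(g - 3), g*(g - 7)*(g - 5*I)) = g
(4) = x - 1
(5) = -a^2 - 3*a*s + 10*s^2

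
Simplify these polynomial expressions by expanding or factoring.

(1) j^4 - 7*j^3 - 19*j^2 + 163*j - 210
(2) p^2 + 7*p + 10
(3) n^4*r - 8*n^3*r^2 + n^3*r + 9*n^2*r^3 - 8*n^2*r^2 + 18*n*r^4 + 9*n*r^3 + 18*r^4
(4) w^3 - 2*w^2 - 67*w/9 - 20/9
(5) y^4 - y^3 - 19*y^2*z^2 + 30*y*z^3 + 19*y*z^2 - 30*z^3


(1) = (j - 7)*(j - 3)*(j - 2)*(j + 5)
(2) = (p + 2)*(p + 5)
(3) = (n - 6*r)*(n - 3*r)*(n + r)*(n*r + r)
(4) = (w - 4)*(w + 1/3)*(w + 5/3)
(5) = (y - 1)*(y - 3*z)*(y - 2*z)*(y + 5*z)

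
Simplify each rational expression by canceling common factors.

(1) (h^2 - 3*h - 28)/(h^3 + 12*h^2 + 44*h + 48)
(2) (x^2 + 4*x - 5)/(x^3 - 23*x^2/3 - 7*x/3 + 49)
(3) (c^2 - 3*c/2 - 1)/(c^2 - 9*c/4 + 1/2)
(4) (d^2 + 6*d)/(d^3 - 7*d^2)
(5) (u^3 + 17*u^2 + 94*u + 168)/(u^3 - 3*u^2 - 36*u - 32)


(1) = (h - 7)/(h^2 + 8*h + 12)
(2) = (3*x^2 + 12*x - 15)/(3*x^3 - 23*x^2 - 7*x + 147)
(3) = (4*c + 2)/(4*c - 1)
(4) = (d + 6)/(d^2 - 7*d)
(5) = (u^2 + 13*u + 42)/(u^2 - 7*u - 8)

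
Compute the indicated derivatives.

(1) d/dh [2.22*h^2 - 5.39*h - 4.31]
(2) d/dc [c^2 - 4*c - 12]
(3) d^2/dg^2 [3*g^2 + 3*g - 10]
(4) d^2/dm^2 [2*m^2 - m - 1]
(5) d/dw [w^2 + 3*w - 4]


(1) = 4.44*h - 5.39
(2) = 2*c - 4
(3) = 6
(4) = 4
(5) = 2*w + 3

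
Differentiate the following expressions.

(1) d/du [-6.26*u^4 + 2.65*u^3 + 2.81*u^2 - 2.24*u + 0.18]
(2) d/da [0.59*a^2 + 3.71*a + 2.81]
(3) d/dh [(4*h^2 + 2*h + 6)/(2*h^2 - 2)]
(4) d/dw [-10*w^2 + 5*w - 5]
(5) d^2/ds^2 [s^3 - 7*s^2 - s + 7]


(1) = -25.04*u^3 + 7.95*u^2 + 5.62*u - 2.24
(2) = 1.18*a + 3.71
(3) = (-h^2 - 10*h - 1)/(h^4 - 2*h^2 + 1)
(4) = 5 - 20*w
(5) = 6*s - 14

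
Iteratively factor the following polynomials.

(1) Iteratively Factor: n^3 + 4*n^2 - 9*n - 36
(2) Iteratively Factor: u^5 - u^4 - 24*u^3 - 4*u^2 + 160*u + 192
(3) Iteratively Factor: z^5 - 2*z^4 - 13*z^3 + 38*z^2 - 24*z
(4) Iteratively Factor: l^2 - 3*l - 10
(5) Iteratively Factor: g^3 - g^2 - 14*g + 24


(1) = (n - 3)*(n^2 + 7*n + 12) = (n - 3)*(n + 3)*(n + 4)
(2) = (u - 4)*(u^4 + 3*u^3 - 12*u^2 - 52*u - 48) = (u - 4)*(u + 3)*(u^3 - 12*u - 16) = (u - 4)*(u + 2)*(u + 3)*(u^2 - 2*u - 8) = (u - 4)^2*(u + 2)*(u + 3)*(u + 2)
(3) = (z - 2)*(z^4 - 13*z^2 + 12*z) = (z - 2)*(z - 1)*(z^3 + z^2 - 12*z) = (z - 3)*(z - 2)*(z - 1)*(z^2 + 4*z) = z*(z - 3)*(z - 2)*(z - 1)*(z + 4)
(4) = (l - 5)*(l + 2)
(5) = (g - 3)*(g^2 + 2*g - 8) = (g - 3)*(g - 2)*(g + 4)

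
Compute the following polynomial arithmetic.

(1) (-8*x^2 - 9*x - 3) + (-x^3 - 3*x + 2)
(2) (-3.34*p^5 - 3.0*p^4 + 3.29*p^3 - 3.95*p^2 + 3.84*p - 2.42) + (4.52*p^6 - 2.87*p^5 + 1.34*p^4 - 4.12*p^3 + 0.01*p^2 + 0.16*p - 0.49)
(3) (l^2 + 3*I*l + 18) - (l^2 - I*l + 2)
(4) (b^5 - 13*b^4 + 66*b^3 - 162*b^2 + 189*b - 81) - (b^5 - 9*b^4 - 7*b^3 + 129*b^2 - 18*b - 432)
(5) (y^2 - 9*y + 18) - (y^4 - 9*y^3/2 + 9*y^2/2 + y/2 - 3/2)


(1) = -x^3 - 8*x^2 - 12*x - 1
(2) = 4.52*p^6 - 6.21*p^5 - 1.66*p^4 - 0.83*p^3 - 3.94*p^2 + 4.0*p - 2.91
(3) = 4*I*l + 16
(4) = -4*b^4 + 73*b^3 - 291*b^2 + 207*b + 351
(5) = -y^4 + 9*y^3/2 - 7*y^2/2 - 19*y/2 + 39/2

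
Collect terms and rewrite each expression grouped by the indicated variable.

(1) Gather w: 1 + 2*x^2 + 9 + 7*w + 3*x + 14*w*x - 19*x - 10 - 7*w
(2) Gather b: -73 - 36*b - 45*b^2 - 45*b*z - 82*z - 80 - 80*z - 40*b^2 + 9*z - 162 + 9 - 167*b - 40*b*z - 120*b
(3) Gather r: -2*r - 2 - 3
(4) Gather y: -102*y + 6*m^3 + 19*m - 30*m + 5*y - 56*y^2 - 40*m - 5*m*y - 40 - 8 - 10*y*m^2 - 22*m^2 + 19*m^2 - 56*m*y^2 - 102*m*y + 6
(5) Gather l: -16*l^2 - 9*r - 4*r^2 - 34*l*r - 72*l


(1) = 14*w*x + 2*x^2 - 16*x
(2) = -85*b^2 + b*(-85*z - 323) - 153*z - 306
(3) = -2*r - 5
(4) = 6*m^3 - 3*m^2 - 51*m + y^2*(-56*m - 56) + y*(-10*m^2 - 107*m - 97) - 42
(5) = -16*l^2 + l*(-34*r - 72) - 4*r^2 - 9*r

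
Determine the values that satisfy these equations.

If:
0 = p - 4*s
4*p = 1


Then:
p = 1/4
s = 1/16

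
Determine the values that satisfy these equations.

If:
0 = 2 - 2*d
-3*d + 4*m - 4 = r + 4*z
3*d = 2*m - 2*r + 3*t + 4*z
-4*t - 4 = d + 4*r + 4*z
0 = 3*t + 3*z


Then:
d = 1
m = 31/48
r = -5/4
t = 19/24
z = -19/24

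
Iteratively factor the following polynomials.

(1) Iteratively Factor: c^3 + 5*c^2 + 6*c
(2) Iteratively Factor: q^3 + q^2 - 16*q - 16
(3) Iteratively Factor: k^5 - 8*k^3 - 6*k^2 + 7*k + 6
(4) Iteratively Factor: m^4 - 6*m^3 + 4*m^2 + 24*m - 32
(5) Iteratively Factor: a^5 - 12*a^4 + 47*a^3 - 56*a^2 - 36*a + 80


(1) = (c)*(c^2 + 5*c + 6) = c*(c + 2)*(c + 3)
(2) = (q - 4)*(q^2 + 5*q + 4) = (q - 4)*(q + 1)*(q + 4)
(3) = (k + 1)*(k^4 - k^3 - 7*k^2 + k + 6) = (k + 1)*(k + 2)*(k^3 - 3*k^2 - k + 3) = (k + 1)^2*(k + 2)*(k^2 - 4*k + 3) = (k - 3)*(k + 1)^2*(k + 2)*(k - 1)
(4) = (m - 2)*(m^3 - 4*m^2 - 4*m + 16) = (m - 2)^2*(m^2 - 2*m - 8) = (m - 4)*(m - 2)^2*(m + 2)
(5) = (a - 2)*(a^4 - 10*a^3 + 27*a^2 - 2*a - 40) = (a - 4)*(a - 2)*(a^3 - 6*a^2 + 3*a + 10) = (a - 4)*(a - 2)*(a + 1)*(a^2 - 7*a + 10) = (a - 5)*(a - 4)*(a - 2)*(a + 1)*(a - 2)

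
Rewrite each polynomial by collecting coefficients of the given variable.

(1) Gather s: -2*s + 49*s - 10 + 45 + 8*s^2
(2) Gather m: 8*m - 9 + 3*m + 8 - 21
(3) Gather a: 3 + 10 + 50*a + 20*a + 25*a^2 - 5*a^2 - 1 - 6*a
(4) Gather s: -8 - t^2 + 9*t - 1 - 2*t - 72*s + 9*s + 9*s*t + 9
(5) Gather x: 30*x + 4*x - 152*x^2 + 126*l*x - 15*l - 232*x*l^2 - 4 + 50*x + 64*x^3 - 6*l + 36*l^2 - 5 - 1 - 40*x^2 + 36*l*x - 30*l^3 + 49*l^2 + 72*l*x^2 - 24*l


(1) = 8*s^2 + 47*s + 35
(2) = 11*m - 22
(3) = 20*a^2 + 64*a + 12
(4) = s*(9*t - 63) - t^2 + 7*t
(5) = -30*l^3 + 85*l^2 - 45*l + 64*x^3 + x^2*(72*l - 192) + x*(-232*l^2 + 162*l + 84) - 10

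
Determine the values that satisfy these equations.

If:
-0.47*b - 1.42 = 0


Then:
b = -3.02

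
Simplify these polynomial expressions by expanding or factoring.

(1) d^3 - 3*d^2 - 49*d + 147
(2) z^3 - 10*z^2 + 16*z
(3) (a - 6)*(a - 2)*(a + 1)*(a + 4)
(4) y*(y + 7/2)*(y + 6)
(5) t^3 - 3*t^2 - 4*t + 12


(1) = (d - 7)*(d - 3)*(d + 7)
(2) = z*(z - 8)*(z - 2)
(3) = a^4 - 3*a^3 - 24*a^2 + 28*a + 48
(4) = y^3 + 19*y^2/2 + 21*y
(5) = (t - 3)*(t - 2)*(t + 2)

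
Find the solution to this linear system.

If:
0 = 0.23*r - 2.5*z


Then:
r = 10.8695652173913*z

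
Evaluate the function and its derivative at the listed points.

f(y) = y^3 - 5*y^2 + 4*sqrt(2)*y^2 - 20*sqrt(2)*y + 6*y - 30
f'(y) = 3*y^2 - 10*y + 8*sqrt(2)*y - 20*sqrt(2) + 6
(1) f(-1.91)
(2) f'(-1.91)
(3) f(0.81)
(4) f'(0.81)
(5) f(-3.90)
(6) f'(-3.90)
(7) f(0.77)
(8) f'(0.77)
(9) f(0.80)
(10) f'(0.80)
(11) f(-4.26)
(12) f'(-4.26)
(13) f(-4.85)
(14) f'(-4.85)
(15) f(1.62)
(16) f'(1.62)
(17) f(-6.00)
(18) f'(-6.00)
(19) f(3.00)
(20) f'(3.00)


(1) = 7.99
(2) = -13.85
(3) = -47.09
(4) = -19.25
(5) = 7.58
(6) = 18.22
(7) = -46.31
(8) = -19.49
(9) = -46.90
(10) = -19.31
(11) = -0.46
(12) = 26.56
(13) = -20.55
(14) = 41.91
(15) = -60.13
(16) = -12.28
(17) = -88.65
(18) = 77.83
(19) = -63.94
(20) = 8.66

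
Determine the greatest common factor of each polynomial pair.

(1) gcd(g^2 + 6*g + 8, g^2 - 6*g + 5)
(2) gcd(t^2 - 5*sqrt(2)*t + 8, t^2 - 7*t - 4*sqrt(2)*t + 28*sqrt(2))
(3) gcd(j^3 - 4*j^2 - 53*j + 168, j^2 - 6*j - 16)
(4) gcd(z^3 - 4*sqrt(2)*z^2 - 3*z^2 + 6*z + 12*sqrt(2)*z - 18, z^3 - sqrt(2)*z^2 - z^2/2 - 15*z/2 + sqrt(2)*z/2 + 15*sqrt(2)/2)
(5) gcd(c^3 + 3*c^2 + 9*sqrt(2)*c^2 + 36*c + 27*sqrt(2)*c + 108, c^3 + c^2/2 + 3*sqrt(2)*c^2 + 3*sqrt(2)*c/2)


(1) = gcd((g + 2)*(g + 4), (g - 5)*(g - 1)) = 1
(2) = t - 4*sqrt(2)
(3) = gcd((j - 8)*(j - 3)*(j + 7), (j - 8)*(j + 2)) = j - 8
(4) = z^2 + z*(-3 - sqrt(2)) + 3*sqrt(2)
(5) = c + 3*sqrt(2)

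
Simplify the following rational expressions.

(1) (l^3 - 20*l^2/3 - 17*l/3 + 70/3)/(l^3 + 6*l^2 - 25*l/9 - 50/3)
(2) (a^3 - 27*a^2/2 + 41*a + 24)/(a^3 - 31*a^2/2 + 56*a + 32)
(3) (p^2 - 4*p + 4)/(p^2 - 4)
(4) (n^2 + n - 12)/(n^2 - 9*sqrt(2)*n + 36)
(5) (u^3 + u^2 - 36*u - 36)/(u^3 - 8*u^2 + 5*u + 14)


(1) = (3*l^2 - 15*l - 42)/(3*l^2 + 23*l + 30)
(2) = (a - 6)/(a - 8)
(3) = (p - 2)/(p + 2)
(4) = (n^2 + n - 12)/(n^2 - 9*sqrt(2)*n + 36)
(5) = (u^2 - 36)/(u^2 - 9*u + 14)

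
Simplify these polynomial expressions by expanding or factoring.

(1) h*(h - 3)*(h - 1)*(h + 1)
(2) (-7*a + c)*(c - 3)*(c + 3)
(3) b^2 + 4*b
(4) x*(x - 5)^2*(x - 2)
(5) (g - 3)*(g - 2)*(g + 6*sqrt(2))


(1) = h^4 - 3*h^3 - h^2 + 3*h
(2) = -7*a*c^2 + 63*a + c^3 - 9*c
(3) = b*(b + 4)
(4) = x^4 - 12*x^3 + 45*x^2 - 50*x
(5) = g^3 - 5*g^2 + 6*sqrt(2)*g^2 - 30*sqrt(2)*g + 6*g + 36*sqrt(2)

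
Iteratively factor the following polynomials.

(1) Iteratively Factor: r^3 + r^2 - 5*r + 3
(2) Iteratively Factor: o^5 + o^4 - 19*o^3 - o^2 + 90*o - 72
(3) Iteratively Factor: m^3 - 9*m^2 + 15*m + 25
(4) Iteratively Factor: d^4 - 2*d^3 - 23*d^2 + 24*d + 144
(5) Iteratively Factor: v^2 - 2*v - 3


(1) = (r - 1)*(r^2 + 2*r - 3) = (r - 1)*(r + 3)*(r - 1)
(2) = (o + 4)*(o^4 - 3*o^3 - 7*o^2 + 27*o - 18) = (o - 2)*(o + 4)*(o^3 - o^2 - 9*o + 9) = (o - 2)*(o + 3)*(o + 4)*(o^2 - 4*o + 3) = (o - 3)*(o - 2)*(o + 3)*(o + 4)*(o - 1)
(3) = (m + 1)*(m^2 - 10*m + 25) = (m - 5)*(m + 1)*(m - 5)
(4) = (d + 3)*(d^3 - 5*d^2 - 8*d + 48) = (d + 3)^2*(d^2 - 8*d + 16) = (d - 4)*(d + 3)^2*(d - 4)
(5) = (v + 1)*(v - 3)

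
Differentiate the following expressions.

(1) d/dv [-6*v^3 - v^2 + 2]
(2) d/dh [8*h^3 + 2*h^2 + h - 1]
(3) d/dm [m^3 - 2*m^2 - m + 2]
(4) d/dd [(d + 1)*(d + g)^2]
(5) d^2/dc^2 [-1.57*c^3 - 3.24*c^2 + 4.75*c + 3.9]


(1) = 2*v*(-9*v - 1)
(2) = 24*h^2 + 4*h + 1
(3) = 3*m^2 - 4*m - 1
(4) = (d + g)*(3*d + g + 2)
(5) = -9.42*c - 6.48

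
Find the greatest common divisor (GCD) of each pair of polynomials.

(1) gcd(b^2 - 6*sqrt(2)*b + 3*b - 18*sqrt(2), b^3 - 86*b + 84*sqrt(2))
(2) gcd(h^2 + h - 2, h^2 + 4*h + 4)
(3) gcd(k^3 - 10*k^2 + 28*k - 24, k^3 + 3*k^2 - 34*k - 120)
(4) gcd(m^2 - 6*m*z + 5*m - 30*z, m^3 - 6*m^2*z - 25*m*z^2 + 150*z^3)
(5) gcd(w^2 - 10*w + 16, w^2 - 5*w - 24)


(1) = b - 6*sqrt(2)
(2) = gcd((h - 1)*(h + 2), (h + 2)^2) = h + 2
(3) = k - 6
(4) = -m + 6*z
(5) = w - 8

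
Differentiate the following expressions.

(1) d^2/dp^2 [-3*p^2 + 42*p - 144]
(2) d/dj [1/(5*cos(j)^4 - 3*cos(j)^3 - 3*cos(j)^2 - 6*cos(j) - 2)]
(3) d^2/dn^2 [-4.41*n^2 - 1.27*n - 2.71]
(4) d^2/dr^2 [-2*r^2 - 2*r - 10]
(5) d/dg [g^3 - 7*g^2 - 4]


(1) = -6
(2) = (20*cos(j)^3 - 9*cos(j)^2 - 6*cos(j) - 6)*sin(j)/(-5*cos(j)^4 + 3*cos(j)^3 + 3*cos(j)^2 + 6*cos(j) + 2)^2
(3) = -8.82000000000000
(4) = -4
(5) = g*(3*g - 14)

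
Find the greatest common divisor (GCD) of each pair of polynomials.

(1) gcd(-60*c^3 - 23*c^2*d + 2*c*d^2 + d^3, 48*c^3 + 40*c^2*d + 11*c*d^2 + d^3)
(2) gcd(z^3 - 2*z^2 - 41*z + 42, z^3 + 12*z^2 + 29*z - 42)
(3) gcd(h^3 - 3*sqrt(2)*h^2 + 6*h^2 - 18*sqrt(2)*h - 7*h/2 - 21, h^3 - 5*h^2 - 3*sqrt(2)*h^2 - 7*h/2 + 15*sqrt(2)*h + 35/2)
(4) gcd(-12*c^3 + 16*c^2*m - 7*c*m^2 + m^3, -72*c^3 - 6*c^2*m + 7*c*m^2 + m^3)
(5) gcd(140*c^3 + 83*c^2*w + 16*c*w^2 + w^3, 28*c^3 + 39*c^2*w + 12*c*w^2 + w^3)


(1) = 12*c^2 + 7*c*d + d^2
(2) = z^2 + 5*z - 6
(3) = h^2 - 3*sqrt(2)*h - 7/2
(4) = 3*c - m
(5) = 28*c^2 + 11*c*w + w^2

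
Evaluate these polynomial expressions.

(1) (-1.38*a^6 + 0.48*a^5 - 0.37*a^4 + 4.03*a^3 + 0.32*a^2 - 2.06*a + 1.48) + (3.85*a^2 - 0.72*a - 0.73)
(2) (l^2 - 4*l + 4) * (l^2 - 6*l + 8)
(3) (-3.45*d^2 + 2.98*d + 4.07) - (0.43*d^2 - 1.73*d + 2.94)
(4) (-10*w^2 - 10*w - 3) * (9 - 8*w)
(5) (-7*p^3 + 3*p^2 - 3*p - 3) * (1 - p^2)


(1) = -1.38*a^6 + 0.48*a^5 - 0.37*a^4 + 4.03*a^3 + 4.17*a^2 - 2.78*a + 0.75
(2) = l^4 - 10*l^3 + 36*l^2 - 56*l + 32
(3) = -3.88*d^2 + 4.71*d + 1.13
(4) = 80*w^3 - 10*w^2 - 66*w - 27
(5) = 7*p^5 - 3*p^4 - 4*p^3 + 6*p^2 - 3*p - 3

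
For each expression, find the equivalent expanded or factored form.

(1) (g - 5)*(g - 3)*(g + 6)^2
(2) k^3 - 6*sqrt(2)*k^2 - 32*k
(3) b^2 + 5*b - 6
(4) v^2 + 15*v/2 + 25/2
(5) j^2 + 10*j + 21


(1) = g^4 + 4*g^3 - 45*g^2 - 108*g + 540
(2) = k*(k - 8*sqrt(2))*(k + 2*sqrt(2))
(3) = (b - 1)*(b + 6)
(4) = (v + 5/2)*(v + 5)
(5) = (j + 3)*(j + 7)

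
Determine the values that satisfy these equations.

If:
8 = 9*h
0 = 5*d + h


Then:
d = -8/45
h = 8/9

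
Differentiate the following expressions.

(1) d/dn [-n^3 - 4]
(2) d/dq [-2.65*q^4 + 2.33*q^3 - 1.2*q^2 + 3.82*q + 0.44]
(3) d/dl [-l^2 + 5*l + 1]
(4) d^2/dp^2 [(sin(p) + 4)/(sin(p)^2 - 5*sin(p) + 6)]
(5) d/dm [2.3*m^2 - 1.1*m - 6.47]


(1) = -3*n^2
(2) = -10.6*q^3 + 6.99*q^2 - 2.4*q + 3.82
(3) = 5 - 2*l
(4) = (-sin(p)^5 - 21*sin(p)^4 + 98*sin(p)^3 - 10*sin(p)^2 - 312*sin(p) + 212)/(sin(p)^2 - 5*sin(p) + 6)^3
(5) = 4.6*m - 1.1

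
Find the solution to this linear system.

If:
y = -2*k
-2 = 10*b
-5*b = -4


Then:
No Solution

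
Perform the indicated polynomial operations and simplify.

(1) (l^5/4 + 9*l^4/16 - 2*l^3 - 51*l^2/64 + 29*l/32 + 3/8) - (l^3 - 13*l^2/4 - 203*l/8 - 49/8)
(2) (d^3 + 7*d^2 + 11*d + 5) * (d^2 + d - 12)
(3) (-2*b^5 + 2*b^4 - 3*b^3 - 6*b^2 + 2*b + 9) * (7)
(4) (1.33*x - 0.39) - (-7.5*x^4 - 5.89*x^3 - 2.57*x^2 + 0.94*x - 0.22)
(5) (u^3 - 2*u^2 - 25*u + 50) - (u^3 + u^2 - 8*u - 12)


(1) = l^5/4 + 9*l^4/16 - 3*l^3 + 157*l^2/64 + 841*l/32 + 13/2
(2) = d^5 + 8*d^4 + 6*d^3 - 68*d^2 - 127*d - 60
(3) = -14*b^5 + 14*b^4 - 21*b^3 - 42*b^2 + 14*b + 63
(4) = 7.5*x^4 + 5.89*x^3 + 2.57*x^2 + 0.39*x - 0.17
(5) = -3*u^2 - 17*u + 62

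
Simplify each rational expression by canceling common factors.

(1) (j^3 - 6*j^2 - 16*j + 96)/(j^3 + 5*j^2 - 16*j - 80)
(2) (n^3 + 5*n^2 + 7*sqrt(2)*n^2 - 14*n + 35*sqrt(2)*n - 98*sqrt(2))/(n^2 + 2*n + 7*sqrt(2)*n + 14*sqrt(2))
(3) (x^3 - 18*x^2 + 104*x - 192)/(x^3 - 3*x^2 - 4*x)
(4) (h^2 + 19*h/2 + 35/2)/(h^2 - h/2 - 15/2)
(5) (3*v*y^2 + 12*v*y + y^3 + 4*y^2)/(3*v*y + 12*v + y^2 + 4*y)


(1) = (j - 6)/(j + 5)
(2) = (n^2 + 5*n - 14)/(n + 2)
(3) = (x^2 - 14*x + 48)/(x^2 + x)
(4) = (h + 7)/(h - 3)
(5) = y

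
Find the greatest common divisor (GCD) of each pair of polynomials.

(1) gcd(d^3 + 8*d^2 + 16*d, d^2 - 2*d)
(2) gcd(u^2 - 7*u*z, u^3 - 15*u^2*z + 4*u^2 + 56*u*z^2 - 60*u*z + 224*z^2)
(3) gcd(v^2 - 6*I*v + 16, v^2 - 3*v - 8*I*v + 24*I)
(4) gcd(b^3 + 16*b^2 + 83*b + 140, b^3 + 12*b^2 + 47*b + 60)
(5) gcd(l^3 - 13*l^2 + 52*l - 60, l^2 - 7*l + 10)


(1) = gcd(d*(d + 4)^2, d*(d - 2)) = d
(2) = gcd(u*(u - 7*z), (u + 4)*(u - 8*z)*(u - 7*z)) = -u + 7*z
(3) = gcd((v - 8*I)*(v + 2*I), (v - 3)*(v - 8*I)) = v - 8*I
(4) = b^2 + 9*b + 20
(5) = l^2 - 7*l + 10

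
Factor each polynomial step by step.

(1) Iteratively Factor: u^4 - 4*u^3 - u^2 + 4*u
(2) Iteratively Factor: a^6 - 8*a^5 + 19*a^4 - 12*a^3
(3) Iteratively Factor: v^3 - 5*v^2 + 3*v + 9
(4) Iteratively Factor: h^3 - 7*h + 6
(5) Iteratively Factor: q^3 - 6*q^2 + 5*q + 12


(1) = (u)*(u^3 - 4*u^2 - u + 4) = u*(u - 1)*(u^2 - 3*u - 4) = u*(u - 1)*(u + 1)*(u - 4)
(2) = (a - 4)*(a^5 - 4*a^4 + 3*a^3) = a*(a - 4)*(a^4 - 4*a^3 + 3*a^2) = a*(a - 4)*(a - 3)*(a^3 - a^2) = a*(a - 4)*(a - 3)*(a - 1)*(a^2) = a^2*(a - 4)*(a - 3)*(a - 1)*(a)
(3) = (v - 3)*(v^2 - 2*v - 3) = (v - 3)*(v + 1)*(v - 3)
(4) = (h + 3)*(h^2 - 3*h + 2) = (h - 2)*(h + 3)*(h - 1)
(5) = (q + 1)*(q^2 - 7*q + 12) = (q - 4)*(q + 1)*(q - 3)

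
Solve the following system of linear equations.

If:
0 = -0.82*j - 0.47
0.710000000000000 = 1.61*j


Then:
No Solution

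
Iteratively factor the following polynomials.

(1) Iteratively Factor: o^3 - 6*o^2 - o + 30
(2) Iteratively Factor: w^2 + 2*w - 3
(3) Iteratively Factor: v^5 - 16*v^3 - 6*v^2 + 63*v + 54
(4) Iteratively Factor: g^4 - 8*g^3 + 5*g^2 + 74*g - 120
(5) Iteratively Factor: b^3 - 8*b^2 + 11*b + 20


(1) = (o - 5)*(o^2 - o - 6) = (o - 5)*(o + 2)*(o - 3)
(2) = (w + 3)*(w - 1)
(3) = (v + 2)*(v^4 - 2*v^3 - 12*v^2 + 18*v + 27) = (v + 1)*(v + 2)*(v^3 - 3*v^2 - 9*v + 27) = (v - 3)*(v + 1)*(v + 2)*(v^2 - 9) = (v - 3)*(v + 1)*(v + 2)*(v + 3)*(v - 3)
(4) = (g - 2)*(g^3 - 6*g^2 - 7*g + 60) = (g - 4)*(g - 2)*(g^2 - 2*g - 15) = (g - 4)*(g - 2)*(g + 3)*(g - 5)
(5) = (b - 5)*(b^2 - 3*b - 4) = (b - 5)*(b + 1)*(b - 4)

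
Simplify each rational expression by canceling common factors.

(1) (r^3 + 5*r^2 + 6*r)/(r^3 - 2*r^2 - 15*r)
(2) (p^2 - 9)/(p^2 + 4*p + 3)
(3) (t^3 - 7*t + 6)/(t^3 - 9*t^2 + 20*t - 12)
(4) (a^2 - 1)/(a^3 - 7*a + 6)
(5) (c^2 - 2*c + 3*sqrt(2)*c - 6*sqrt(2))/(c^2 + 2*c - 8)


(1) = (r + 2)/(r - 5)
(2) = (p - 3)/(p + 1)
(3) = (t + 3)/(t - 6)
(4) = (a + 1)/(a^2 + a - 6)
(5) = (c + 3*sqrt(2))/(c + 4)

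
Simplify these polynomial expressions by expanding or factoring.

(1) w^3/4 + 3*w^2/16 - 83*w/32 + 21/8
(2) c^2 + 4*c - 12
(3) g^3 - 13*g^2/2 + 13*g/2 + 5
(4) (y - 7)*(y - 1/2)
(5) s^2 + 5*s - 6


(1) = (w/4 + 1)*(w - 7/4)*(w - 3/2)
(2) = (c - 2)*(c + 6)
(3) = (g - 5)*(g - 2)*(g + 1/2)
(4) = y^2 - 15*y/2 + 7/2
(5) = (s - 1)*(s + 6)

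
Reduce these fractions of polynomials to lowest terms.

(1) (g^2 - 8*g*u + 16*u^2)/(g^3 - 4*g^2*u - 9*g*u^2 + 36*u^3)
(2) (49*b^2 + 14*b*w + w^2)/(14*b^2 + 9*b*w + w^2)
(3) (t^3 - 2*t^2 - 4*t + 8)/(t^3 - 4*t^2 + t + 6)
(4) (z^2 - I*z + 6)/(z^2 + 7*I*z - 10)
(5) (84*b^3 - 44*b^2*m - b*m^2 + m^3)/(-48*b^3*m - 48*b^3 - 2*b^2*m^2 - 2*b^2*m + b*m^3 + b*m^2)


(1) = (-g + 4*u)/(-g^2 + 9*u^2)
(2) = (7*b + w)/(2*b + w)
(3) = (t^2 - 4)/(t^2 - 2*t - 3)
(4) = (z - 3*I)/(z + 5*I)
(5) = (-84*b^3 + 44*b^2*m + b*m^2 - m^3)/(48*b^3*m + 48*b^3 + 2*b^2*m^2 + 2*b^2*m - b*m^3 - b*m^2)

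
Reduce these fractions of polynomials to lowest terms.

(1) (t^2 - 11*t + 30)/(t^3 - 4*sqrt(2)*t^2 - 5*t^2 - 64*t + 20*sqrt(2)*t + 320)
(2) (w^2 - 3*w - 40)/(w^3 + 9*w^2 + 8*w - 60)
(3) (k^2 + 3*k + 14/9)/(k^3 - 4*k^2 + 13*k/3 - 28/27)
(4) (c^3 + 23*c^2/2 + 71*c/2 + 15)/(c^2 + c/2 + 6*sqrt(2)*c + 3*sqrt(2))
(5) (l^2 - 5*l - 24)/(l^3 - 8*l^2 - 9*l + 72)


(1) = (t - 6)/(t^2 - 4*sqrt(2)*t - 64)
(2) = (w - 8)/(w^2 + 4*w - 12)
(3) = (27*k^2 + 81*k + 42)/(27*k^3 - 108*k^2 + 117*k - 28)
(4) = (4*c^2 + 44*c + 120)/(4*c + 24*sqrt(2))
(5) = 1/(l - 3)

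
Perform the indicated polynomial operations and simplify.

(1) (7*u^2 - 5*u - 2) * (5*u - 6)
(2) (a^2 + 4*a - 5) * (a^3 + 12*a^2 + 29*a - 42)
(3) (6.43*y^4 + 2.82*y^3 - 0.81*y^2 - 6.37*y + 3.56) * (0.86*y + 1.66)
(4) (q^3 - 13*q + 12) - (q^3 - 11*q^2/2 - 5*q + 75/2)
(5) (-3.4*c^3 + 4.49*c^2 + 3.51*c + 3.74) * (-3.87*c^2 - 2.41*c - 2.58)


(1) = 35*u^3 - 67*u^2 + 20*u + 12
(2) = a^5 + 16*a^4 + 72*a^3 + 14*a^2 - 313*a + 210
(3) = 5.5298*y^5 + 13.099*y^4 + 3.9846*y^3 - 6.8228*y^2 - 7.5126*y + 5.9096
(4) = 11*q^2/2 - 8*q - 51/2
(5) = 13.158*c^5 - 9.1823*c^4 - 15.6326*c^3 - 34.5171*c^2 - 18.0692*c - 9.6492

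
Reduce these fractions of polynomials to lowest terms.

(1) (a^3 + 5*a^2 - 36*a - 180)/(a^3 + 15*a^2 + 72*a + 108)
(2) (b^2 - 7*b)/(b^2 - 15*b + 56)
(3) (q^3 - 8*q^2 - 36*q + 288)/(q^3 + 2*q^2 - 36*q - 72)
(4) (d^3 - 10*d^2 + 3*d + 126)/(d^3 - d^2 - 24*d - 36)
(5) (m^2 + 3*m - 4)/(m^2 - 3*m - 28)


(1) = (a^2 - a - 30)/(a^2 + 9*a + 18)
(2) = b/(b - 8)
(3) = (q - 8)/(q + 2)
(4) = (d - 7)/(d + 2)
(5) = (m - 1)/(m - 7)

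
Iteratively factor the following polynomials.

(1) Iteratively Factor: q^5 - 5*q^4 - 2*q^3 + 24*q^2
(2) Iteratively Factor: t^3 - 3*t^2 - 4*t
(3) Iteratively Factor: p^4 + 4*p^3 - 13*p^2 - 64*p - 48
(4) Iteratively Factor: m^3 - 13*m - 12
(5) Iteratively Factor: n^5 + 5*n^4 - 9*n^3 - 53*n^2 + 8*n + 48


(1) = (q)*(q^4 - 5*q^3 - 2*q^2 + 24*q) = q^2*(q^3 - 5*q^2 - 2*q + 24) = q^2*(q + 2)*(q^2 - 7*q + 12) = q^2*(q - 3)*(q + 2)*(q - 4)
(2) = (t)*(t^2 - 3*t - 4) = t*(t - 4)*(t + 1)
(3) = (p + 1)*(p^3 + 3*p^2 - 16*p - 48) = (p + 1)*(p + 3)*(p^2 - 16) = (p + 1)*(p + 3)*(p + 4)*(p - 4)
(4) = (m + 3)*(m^2 - 3*m - 4) = (m + 1)*(m + 3)*(m - 4)
(5) = (n - 1)*(n^4 + 6*n^3 - 3*n^2 - 56*n - 48) = (n - 3)*(n - 1)*(n^3 + 9*n^2 + 24*n + 16) = (n - 3)*(n - 1)*(n + 4)*(n^2 + 5*n + 4) = (n - 3)*(n - 1)*(n + 1)*(n + 4)*(n + 4)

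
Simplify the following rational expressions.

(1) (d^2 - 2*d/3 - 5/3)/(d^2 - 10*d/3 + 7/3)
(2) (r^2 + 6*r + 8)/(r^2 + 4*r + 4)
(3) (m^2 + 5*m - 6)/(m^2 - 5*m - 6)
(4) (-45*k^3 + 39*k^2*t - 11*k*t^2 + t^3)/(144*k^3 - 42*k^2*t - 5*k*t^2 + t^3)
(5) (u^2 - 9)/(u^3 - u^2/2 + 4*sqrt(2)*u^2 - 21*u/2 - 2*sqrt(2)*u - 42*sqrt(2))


(1) = (3*d^2 - 2*d - 5)/(3*d^2 - 10*d + 7)
(2) = (r + 4)/(r + 2)
(3) = (m^2 + 5*m - 6)/(m^2 - 5*m - 6)
(4) = (15*k^2 - 8*k*t + t^2)/(-48*k^2 - 2*k*t + t^2)
(5) = (2*u - 6)/(2*u^2 + u*(-7 + 8*sqrt(2)) - 28*sqrt(2))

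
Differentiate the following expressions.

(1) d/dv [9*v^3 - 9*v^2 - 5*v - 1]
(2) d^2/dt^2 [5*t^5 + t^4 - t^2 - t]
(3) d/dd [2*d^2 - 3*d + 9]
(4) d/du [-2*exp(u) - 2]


(1) = 27*v^2 - 18*v - 5
(2) = 100*t^3 + 12*t^2 - 2
(3) = 4*d - 3
(4) = -2*exp(u)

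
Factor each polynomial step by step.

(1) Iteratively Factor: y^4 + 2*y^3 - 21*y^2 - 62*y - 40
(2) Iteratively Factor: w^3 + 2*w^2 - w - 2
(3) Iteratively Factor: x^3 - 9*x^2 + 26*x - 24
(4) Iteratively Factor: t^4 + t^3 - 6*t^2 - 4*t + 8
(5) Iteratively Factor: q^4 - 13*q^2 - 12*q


(1) = (y + 2)*(y^3 - 21*y - 20) = (y + 1)*(y + 2)*(y^2 - y - 20) = (y - 5)*(y + 1)*(y + 2)*(y + 4)
(2) = (w - 1)*(w^2 + 3*w + 2) = (w - 1)*(w + 2)*(w + 1)
(3) = (x - 3)*(x^2 - 6*x + 8) = (x - 3)*(x - 2)*(x - 4)
(4) = (t - 2)*(t^3 + 3*t^2 - 4) = (t - 2)*(t - 1)*(t^2 + 4*t + 4) = (t - 2)*(t - 1)*(t + 2)*(t + 2)
(5) = (q)*(q^3 - 13*q - 12) = q*(q + 3)*(q^2 - 3*q - 4) = q*(q + 1)*(q + 3)*(q - 4)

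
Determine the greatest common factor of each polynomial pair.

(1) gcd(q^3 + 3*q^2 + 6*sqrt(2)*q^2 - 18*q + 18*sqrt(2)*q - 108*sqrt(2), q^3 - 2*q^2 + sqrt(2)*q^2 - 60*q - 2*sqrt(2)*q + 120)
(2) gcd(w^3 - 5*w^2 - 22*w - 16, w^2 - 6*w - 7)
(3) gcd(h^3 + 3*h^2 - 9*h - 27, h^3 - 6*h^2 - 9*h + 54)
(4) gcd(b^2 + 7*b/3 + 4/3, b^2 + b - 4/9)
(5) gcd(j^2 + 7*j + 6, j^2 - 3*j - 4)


(1) = gcd((q - 3)*(q + 6)*(q + 6*sqrt(2)), (q - 2)*(q - 5*sqrt(2))*(q + 6*sqrt(2))) = q + 6*sqrt(2)
(2) = w + 1
(3) = h^2 - 9
(4) = gcd((b + 1)*(b + 4/3), (b - 1/3)*(b + 4/3)) = b + 4/3
(5) = j + 1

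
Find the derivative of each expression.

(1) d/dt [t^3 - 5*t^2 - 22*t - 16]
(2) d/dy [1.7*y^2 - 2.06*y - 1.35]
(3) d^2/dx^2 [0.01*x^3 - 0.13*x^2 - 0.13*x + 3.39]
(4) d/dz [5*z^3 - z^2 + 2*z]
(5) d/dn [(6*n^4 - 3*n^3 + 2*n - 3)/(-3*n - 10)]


(1) = 3*t^2 - 10*t - 22
(2) = 3.4*y - 2.06
(3) = 0.06*x - 0.26
(4) = 15*z^2 - 2*z + 2
(5) = (-54*n^4 - 222*n^3 + 90*n^2 - 29)/(9*n^2 + 60*n + 100)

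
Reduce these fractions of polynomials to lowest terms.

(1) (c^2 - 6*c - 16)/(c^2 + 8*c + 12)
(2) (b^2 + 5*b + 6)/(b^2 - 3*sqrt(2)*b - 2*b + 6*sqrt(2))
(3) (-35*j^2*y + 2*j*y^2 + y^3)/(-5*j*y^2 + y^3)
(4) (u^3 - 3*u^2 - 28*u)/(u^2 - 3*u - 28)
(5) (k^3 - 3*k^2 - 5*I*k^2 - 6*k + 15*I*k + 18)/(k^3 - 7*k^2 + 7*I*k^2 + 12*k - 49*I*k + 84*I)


(1) = (c - 8)/(c + 6)
(2) = (b^2 + 5*b + 6)/(b^2 + b*(-3*sqrt(2) - 2) + 6*sqrt(2))
(3) = (7*j + y)/y
(4) = u
(5) = (k^2 - 5*I*k - 6)/(k^2 + k*(-4 + 7*I) - 28*I)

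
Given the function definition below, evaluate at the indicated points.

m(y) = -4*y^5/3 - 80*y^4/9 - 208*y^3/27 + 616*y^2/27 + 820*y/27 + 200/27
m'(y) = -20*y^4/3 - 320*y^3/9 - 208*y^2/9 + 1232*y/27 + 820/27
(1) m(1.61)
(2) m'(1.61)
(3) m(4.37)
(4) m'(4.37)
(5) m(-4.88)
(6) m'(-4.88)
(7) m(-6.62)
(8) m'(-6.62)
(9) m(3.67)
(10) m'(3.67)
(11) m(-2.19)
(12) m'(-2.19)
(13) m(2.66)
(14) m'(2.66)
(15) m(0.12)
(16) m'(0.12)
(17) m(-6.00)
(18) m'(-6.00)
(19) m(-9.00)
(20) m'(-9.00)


(1) = 9.14
(2) = -149.25
(3) = -5433.72
(4) = -5610.09
(5) = -53.22
(6) = -391.45
(7) = 2921.68
(8) = -3773.09
(9) = -2454.89
(10) = -3080.40
(11) = -6.07
(12) = 39.70
(13) = -517.95
(14) = -1014.74
(15) = 11.37
(16) = 35.45
(17) = 1158.52
(18) = -2035.41
(19) = 27610.07
(20) = -20072.30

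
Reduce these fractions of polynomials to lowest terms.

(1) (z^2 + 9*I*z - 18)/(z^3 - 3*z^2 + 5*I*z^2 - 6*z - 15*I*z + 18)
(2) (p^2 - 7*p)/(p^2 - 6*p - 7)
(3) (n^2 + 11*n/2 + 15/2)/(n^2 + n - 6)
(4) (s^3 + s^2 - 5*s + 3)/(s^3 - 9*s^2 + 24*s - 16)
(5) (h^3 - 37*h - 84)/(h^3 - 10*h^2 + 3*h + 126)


(1) = (z + 6*I)/(z^2 + z*(-3 + 2*I) - 6*I)
(2) = p/(p + 1)
(3) = (2*n + 5)/(2*n - 4)
(4) = (s^2 + 2*s - 3)/(s^2 - 8*s + 16)
(5) = (h + 4)/(h - 6)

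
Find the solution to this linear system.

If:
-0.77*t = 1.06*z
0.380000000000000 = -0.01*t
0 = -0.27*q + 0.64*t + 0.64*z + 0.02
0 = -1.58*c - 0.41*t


Then:
c = 9.86
q = -24.57
t = -38.00
z = 27.60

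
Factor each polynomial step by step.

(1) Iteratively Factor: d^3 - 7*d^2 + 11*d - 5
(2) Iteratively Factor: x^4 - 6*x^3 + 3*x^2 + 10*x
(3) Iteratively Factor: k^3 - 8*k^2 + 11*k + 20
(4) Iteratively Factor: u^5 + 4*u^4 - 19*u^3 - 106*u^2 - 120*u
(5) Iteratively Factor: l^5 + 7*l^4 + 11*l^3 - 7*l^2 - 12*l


(1) = (d - 5)*(d^2 - 2*d + 1) = (d - 5)*(d - 1)*(d - 1)
(2) = (x)*(x^3 - 6*x^2 + 3*x + 10) = x*(x - 2)*(x^2 - 4*x - 5) = x*(x - 2)*(x + 1)*(x - 5)
(3) = (k - 5)*(k^2 - 3*k - 4) = (k - 5)*(k + 1)*(k - 4)
(4) = (u + 2)*(u^4 + 2*u^3 - 23*u^2 - 60*u) = (u + 2)*(u + 3)*(u^3 - u^2 - 20*u) = (u - 5)*(u + 2)*(u + 3)*(u^2 + 4*u) = u*(u - 5)*(u + 2)*(u + 3)*(u + 4)
(5) = (l)*(l^4 + 7*l^3 + 11*l^2 - 7*l - 12) = l*(l + 3)*(l^3 + 4*l^2 - l - 4) = l*(l + 1)*(l + 3)*(l^2 + 3*l - 4) = l*(l - 1)*(l + 1)*(l + 3)*(l + 4)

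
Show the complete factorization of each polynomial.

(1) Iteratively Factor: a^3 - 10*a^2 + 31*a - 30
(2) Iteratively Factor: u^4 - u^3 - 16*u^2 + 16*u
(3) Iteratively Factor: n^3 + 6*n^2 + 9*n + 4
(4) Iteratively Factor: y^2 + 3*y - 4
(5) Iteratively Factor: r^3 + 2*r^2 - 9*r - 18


(1) = (a - 3)*(a^2 - 7*a + 10) = (a - 3)*(a - 2)*(a - 5)
(2) = (u - 1)*(u^3 - 16*u) = u*(u - 1)*(u^2 - 16) = u*(u - 4)*(u - 1)*(u + 4)
(3) = (n + 1)*(n^2 + 5*n + 4) = (n + 1)*(n + 4)*(n + 1)
(4) = (y + 4)*(y - 1)
(5) = (r + 2)*(r^2 - 9) = (r + 2)*(r + 3)*(r - 3)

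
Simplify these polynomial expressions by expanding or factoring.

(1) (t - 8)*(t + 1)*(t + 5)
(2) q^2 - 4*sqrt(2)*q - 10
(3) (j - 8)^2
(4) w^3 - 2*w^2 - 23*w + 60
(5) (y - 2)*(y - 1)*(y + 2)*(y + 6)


(1) = t^3 - 2*t^2 - 43*t - 40
(2) = (q - 5*sqrt(2))*(q + sqrt(2))
(3) = j^2 - 16*j + 64
(4) = (w - 4)*(w - 3)*(w + 5)
(5) = y^4 + 5*y^3 - 10*y^2 - 20*y + 24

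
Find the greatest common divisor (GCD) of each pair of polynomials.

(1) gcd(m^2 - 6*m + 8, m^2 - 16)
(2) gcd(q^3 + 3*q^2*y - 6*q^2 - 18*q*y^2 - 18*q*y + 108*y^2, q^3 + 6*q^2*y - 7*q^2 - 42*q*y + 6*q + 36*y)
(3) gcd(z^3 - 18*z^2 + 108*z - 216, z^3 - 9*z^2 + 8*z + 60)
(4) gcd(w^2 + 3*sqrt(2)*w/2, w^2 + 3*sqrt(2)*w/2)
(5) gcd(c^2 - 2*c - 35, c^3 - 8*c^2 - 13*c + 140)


(1) = m - 4
(2) = q^2 + 6*q*y - 6*q - 36*y
(3) = gcd((z - 6)^3, (z - 6)*(z - 5)*(z + 2)) = z - 6
(4) = gcd(w*(w + 3*sqrt(2)/2), w*(w + 3*sqrt(2)/2)) = w^2 + 3*sqrt(2)*w/2
(5) = gcd((c - 7)*(c + 5), (c - 7)*(c - 5)*(c + 4)) = c - 7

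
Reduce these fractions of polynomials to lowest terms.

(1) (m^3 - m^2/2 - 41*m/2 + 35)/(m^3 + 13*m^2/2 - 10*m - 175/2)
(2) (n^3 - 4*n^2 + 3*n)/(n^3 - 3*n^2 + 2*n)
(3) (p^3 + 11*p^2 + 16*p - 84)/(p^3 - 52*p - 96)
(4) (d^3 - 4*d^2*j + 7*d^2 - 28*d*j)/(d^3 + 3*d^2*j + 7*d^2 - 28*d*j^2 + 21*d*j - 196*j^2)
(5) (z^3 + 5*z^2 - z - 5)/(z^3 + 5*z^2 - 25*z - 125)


(1) = (m - 2)/(m + 5)
(2) = (n - 3)/(n - 2)
(3) = (p^2 + 5*p - 14)/(p^2 - 6*p - 16)
(4) = d/(d + 7*j)
(5) = (z^2 - 1)/(z^2 - 25)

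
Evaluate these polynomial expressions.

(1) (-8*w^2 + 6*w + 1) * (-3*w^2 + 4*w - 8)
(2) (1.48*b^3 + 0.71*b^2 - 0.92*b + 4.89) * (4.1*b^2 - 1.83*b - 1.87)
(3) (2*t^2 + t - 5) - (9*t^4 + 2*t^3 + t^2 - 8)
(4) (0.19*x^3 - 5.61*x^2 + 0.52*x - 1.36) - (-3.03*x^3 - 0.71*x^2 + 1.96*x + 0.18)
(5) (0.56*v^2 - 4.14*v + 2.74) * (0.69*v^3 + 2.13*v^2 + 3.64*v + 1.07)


(1) = 24*w^4 - 50*w^3 + 85*w^2 - 44*w - 8
(2) = 6.068*b^5 + 0.2026*b^4 - 7.8389*b^3 + 20.4049*b^2 - 7.2283*b - 9.1443
(3) = -9*t^4 - 2*t^3 + t^2 + t + 3
(4) = 3.22*x^3 - 4.9*x^2 - 1.44*x - 1.54
(5) = 0.3864*v^5 - 1.6638*v^4 - 4.8892*v^3 - 8.6342*v^2 + 5.5438*v + 2.9318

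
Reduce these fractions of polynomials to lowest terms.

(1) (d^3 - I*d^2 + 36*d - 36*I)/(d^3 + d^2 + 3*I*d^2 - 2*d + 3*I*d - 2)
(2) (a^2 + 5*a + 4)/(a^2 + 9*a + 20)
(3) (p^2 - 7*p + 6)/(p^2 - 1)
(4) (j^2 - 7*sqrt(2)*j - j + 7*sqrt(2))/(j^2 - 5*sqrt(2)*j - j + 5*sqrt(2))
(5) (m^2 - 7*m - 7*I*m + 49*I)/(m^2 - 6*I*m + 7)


(1) = (d^3 - I*d^2 + 36*d - 36*I)/(d^3 + d^2*(1 + 3*I) + d*(-2 + 3*I) - 2)
(2) = (a + 1)/(a + 5)
(3) = (p - 6)/(p + 1)
(4) = (j - 7*sqrt(2))/(j - 5*sqrt(2))
(5) = (m - 7)/(m + I)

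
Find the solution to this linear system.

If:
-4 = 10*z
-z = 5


Then:
No Solution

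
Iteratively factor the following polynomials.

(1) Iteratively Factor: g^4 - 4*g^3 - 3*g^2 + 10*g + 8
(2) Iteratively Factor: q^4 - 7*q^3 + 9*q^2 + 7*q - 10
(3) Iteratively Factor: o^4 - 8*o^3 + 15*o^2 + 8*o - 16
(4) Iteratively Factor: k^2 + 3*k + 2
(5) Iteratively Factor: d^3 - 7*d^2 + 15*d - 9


(1) = (g - 4)*(g^3 - 3*g - 2) = (g - 4)*(g + 1)*(g^2 - g - 2) = (g - 4)*(g - 2)*(g + 1)*(g + 1)
(2) = (q - 1)*(q^3 - 6*q^2 + 3*q + 10) = (q - 2)*(q - 1)*(q^2 - 4*q - 5) = (q - 5)*(q - 2)*(q - 1)*(q + 1)
(3) = (o - 4)*(o^3 - 4*o^2 - o + 4) = (o - 4)*(o + 1)*(o^2 - 5*o + 4) = (o - 4)^2*(o + 1)*(o - 1)
(4) = (k + 2)*(k + 1)
(5) = (d - 1)*(d^2 - 6*d + 9) = (d - 3)*(d - 1)*(d - 3)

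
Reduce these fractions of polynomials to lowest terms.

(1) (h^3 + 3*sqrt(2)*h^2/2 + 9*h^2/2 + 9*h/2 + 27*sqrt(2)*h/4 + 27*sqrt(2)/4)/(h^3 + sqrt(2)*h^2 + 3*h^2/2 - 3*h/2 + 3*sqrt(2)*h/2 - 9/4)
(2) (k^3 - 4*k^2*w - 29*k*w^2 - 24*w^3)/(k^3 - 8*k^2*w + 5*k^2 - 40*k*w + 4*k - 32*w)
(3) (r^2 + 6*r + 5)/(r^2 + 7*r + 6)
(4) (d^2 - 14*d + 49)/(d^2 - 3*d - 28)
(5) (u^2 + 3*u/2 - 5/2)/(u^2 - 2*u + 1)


(1) = (16*h + 48)/(16*h - 8*sqrt(2))
(2) = (k^2 + 4*k*w + 3*w^2)/(k^2 + 5*k + 4)
(3) = (r + 5)/(r + 6)
(4) = (d - 7)/(d + 4)
(5) = (2*u + 5)/(2*u - 2)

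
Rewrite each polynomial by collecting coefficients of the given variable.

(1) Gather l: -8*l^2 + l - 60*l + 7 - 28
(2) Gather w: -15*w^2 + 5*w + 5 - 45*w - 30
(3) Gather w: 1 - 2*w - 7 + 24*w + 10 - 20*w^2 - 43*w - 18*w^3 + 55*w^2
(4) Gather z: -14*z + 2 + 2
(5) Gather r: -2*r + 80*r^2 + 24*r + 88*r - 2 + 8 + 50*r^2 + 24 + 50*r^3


(1) = -8*l^2 - 59*l - 21
(2) = -15*w^2 - 40*w - 25
(3) = -18*w^3 + 35*w^2 - 21*w + 4
(4) = 4 - 14*z
(5) = 50*r^3 + 130*r^2 + 110*r + 30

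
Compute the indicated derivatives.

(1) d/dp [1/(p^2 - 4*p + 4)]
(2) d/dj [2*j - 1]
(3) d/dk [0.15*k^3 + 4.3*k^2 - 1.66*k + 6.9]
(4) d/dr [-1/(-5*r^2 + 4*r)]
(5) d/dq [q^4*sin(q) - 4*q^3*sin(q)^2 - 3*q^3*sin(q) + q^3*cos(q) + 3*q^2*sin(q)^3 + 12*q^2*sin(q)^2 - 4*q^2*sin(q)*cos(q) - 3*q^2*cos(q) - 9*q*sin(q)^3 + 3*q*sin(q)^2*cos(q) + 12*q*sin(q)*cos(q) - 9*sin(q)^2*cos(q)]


(1) = 2*(2 - p)/(p^2 - 4*p + 4)^2
(2) = 2
(3) = 0.45*k^2 + 8.6*k - 1.66
(4) = 2*(2 - 5*r)/(r^2*(5*r - 4)^2)
(5) = q^4*cos(q) - 4*q^3*sin(2*q) - 3*sqrt(2)*q^3*cos(q + pi/4) - 6*q^2*sin(q) + 12*q^2*sin(2*q) + 21*q^2*cos(q)/4 + 2*q^2*cos(2*q) - 9*q^2*cos(3*q)/4 - 6*q^2 - 9*q*sin(q)/4 - 4*q*sin(2*q) + 3*q*sin(3*q)/4 - 27*q*cos(q)/4 + 27*q*cos(3*q)/4 - 6*sqrt(2)*q*cos(q + pi/4) + 12*q - 9*sin(q)/2 + 6*sin(2*q) - 9*sin(3*q)/2 + 3*cos(q)/4 - 3*cos(3*q)/4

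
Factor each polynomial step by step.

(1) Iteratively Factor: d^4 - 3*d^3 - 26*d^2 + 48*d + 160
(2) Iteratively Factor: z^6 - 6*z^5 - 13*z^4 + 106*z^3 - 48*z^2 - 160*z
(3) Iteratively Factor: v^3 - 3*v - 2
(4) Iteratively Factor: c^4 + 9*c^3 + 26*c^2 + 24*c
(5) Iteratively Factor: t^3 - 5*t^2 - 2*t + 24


(1) = (d - 4)*(d^3 + d^2 - 22*d - 40) = (d - 4)*(d + 4)*(d^2 - 3*d - 10) = (d - 4)*(d + 2)*(d + 4)*(d - 5)
(2) = (z - 2)*(z^5 - 4*z^4 - 21*z^3 + 64*z^2 + 80*z) = z*(z - 2)*(z^4 - 4*z^3 - 21*z^2 + 64*z + 80) = z*(z - 4)*(z - 2)*(z^3 - 21*z - 20) = z*(z - 4)*(z - 2)*(z + 1)*(z^2 - z - 20) = z*(z - 4)*(z - 2)*(z + 1)*(z + 4)*(z - 5)
(3) = (v + 1)*(v^2 - v - 2) = (v - 2)*(v + 1)*(v + 1)
(4) = (c + 4)*(c^3 + 5*c^2 + 6*c) = c*(c + 4)*(c^2 + 5*c + 6) = c*(c + 2)*(c + 4)*(c + 3)
(5) = (t - 3)*(t^2 - 2*t - 8) = (t - 3)*(t + 2)*(t - 4)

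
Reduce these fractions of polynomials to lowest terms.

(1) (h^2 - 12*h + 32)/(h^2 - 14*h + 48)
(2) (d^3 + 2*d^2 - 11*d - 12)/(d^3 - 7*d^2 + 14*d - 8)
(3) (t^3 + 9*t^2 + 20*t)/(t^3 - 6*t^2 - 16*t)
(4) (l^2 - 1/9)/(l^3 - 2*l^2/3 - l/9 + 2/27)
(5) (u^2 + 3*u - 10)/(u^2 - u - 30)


(1) = (h - 4)/(h - 6)
(2) = (d^3 + 2*d^2 - 11*d - 12)/(d^3 - 7*d^2 + 14*d - 8)
(3) = (t^2 + 9*t + 20)/(t^2 - 6*t - 16)
(4) = 3/(3*l - 2)
(5) = (u - 2)/(u - 6)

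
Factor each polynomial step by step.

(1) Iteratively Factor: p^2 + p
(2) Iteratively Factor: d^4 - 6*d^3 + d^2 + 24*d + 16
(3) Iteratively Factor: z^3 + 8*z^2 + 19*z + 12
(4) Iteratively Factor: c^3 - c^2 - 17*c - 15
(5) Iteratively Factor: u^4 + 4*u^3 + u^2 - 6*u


(1) = (p + 1)*(p)
(2) = (d - 4)*(d^3 - 2*d^2 - 7*d - 4) = (d - 4)^2*(d^2 + 2*d + 1) = (d - 4)^2*(d + 1)*(d + 1)
(3) = (z + 3)*(z^2 + 5*z + 4) = (z + 1)*(z + 3)*(z + 4)
(4) = (c + 3)*(c^2 - 4*c - 5) = (c + 1)*(c + 3)*(c - 5)
(5) = (u + 3)*(u^3 + u^2 - 2*u) = (u - 1)*(u + 3)*(u^2 + 2*u) = u*(u - 1)*(u + 3)*(u + 2)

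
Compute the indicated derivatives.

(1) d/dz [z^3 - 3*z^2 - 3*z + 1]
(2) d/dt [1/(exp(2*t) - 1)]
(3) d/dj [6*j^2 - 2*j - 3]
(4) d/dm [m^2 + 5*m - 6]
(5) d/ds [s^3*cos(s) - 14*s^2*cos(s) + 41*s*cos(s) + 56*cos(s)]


(1) = 3*z^2 - 6*z - 3
(2) = -1/(2*sinh(t)^2)
(3) = 12*j - 2
(4) = 2*m + 5
(5) = -s^3*sin(s) + 14*s^2*sin(s) + 3*s^2*cos(s) - 41*s*sin(s) - 28*s*cos(s) - 56*sin(s) + 41*cos(s)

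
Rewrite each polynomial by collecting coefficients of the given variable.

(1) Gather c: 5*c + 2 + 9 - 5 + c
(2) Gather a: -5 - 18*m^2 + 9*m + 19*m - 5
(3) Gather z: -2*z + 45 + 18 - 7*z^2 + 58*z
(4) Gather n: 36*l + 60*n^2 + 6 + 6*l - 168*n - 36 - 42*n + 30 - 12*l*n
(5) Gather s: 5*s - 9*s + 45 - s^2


(1) = 6*c + 6
(2) = -18*m^2 + 28*m - 10
(3) = -7*z^2 + 56*z + 63
(4) = 42*l + 60*n^2 + n*(-12*l - 210)
(5) = -s^2 - 4*s + 45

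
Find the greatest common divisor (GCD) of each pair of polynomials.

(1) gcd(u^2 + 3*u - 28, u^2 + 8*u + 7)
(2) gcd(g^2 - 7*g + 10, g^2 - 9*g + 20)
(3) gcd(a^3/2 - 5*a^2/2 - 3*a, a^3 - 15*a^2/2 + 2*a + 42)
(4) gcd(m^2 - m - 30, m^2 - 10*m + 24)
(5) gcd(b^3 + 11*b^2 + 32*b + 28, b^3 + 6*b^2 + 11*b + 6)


(1) = u + 7
(2) = gcd((g - 5)*(g - 2), (g - 5)*(g - 4)) = g - 5
(3) = gcd(a*(a/2 + 1/2)*(a - 6), (a - 6)*(a - 7/2)*(a + 2)) = a - 6
(4) = gcd((m - 6)*(m + 5), (m - 6)*(m - 4)) = m - 6
(5) = gcd((b + 2)^2*(b + 7), (b + 1)*(b + 2)*(b + 3)) = b + 2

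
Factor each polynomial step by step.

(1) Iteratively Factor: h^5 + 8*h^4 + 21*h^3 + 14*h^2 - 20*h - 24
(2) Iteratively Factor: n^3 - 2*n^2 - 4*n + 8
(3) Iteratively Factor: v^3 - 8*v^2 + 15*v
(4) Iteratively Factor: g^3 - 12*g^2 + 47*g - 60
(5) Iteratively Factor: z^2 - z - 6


(1) = (h + 2)*(h^4 + 6*h^3 + 9*h^2 - 4*h - 12) = (h - 1)*(h + 2)*(h^3 + 7*h^2 + 16*h + 12) = (h - 1)*(h + 2)*(h + 3)*(h^2 + 4*h + 4) = (h - 1)*(h + 2)^2*(h + 3)*(h + 2)
(2) = (n - 2)*(n^2 - 4) = (n - 2)^2*(n + 2)
(3) = (v - 3)*(v^2 - 5*v) = (v - 5)*(v - 3)*(v)
(4) = (g - 3)*(g^2 - 9*g + 20) = (g - 4)*(g - 3)*(g - 5)
(5) = (z - 3)*(z + 2)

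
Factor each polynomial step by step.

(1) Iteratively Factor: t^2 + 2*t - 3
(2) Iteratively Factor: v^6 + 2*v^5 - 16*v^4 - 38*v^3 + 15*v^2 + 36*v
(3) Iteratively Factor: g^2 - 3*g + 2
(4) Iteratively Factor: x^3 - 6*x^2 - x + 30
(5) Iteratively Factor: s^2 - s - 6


(1) = (t - 1)*(t + 3)
(2) = (v - 4)*(v^5 + 6*v^4 + 8*v^3 - 6*v^2 - 9*v) = v*(v - 4)*(v^4 + 6*v^3 + 8*v^2 - 6*v - 9) = v*(v - 4)*(v - 1)*(v^3 + 7*v^2 + 15*v + 9) = v*(v - 4)*(v - 1)*(v + 1)*(v^2 + 6*v + 9) = v*(v - 4)*(v - 1)*(v + 1)*(v + 3)*(v + 3)
(3) = (g - 2)*(g - 1)
(4) = (x + 2)*(x^2 - 8*x + 15) = (x - 3)*(x + 2)*(x - 5)
(5) = (s - 3)*(s + 2)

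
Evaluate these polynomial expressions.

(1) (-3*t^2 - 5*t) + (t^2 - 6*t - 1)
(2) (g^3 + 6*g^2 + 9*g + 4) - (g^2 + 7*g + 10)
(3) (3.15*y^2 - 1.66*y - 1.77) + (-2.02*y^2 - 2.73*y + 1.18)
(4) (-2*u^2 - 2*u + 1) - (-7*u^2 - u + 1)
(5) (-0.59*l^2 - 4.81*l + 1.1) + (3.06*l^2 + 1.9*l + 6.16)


(1) = -2*t^2 - 11*t - 1
(2) = g^3 + 5*g^2 + 2*g - 6
(3) = 1.13*y^2 - 4.39*y - 0.59
(4) = 5*u^2 - u
(5) = 2.47*l^2 - 2.91*l + 7.26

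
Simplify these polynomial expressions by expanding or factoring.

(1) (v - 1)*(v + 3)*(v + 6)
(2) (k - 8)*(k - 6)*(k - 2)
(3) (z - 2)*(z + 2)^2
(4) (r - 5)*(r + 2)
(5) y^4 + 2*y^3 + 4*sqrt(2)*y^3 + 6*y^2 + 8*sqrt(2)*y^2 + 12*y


(1) = v^3 + 8*v^2 + 9*v - 18
(2) = k^3 - 16*k^2 + 76*k - 96
(3) = z^3 + 2*z^2 - 4*z - 8
(4) = r^2 - 3*r - 10
(5) = y*(y + 2)*(y + sqrt(2))*(y + 3*sqrt(2))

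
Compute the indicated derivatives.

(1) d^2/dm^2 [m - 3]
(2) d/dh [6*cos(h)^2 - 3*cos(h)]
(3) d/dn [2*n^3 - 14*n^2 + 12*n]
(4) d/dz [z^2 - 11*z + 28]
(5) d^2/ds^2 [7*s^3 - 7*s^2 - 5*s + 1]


(1) = 0
(2) = 3*(1 - 4*cos(h))*sin(h)
(3) = 6*n^2 - 28*n + 12
(4) = 2*z - 11
(5) = 42*s - 14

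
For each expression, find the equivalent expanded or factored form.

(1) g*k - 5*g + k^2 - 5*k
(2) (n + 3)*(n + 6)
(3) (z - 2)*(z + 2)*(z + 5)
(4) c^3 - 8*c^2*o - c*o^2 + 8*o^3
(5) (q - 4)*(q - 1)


(1) = (g + k)*(k - 5)
(2) = n^2 + 9*n + 18
(3) = z^3 + 5*z^2 - 4*z - 20
(4) = (c - 8*o)*(c - o)*(c + o)
(5) = q^2 - 5*q + 4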